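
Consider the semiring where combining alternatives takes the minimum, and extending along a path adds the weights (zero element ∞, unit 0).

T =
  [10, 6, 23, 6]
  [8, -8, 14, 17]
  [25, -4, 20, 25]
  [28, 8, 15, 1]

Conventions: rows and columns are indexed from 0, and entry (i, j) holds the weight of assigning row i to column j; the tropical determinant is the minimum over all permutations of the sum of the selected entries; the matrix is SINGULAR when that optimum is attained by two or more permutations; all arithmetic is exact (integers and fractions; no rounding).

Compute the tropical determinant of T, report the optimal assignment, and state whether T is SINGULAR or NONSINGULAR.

σ = (0, 1, 2, 3): 10 + (-8) + 20 + 1 = 23
σ = (0, 1, 3, 2): 10 + (-8) + 25 + 15 = 42
σ = (0, 2, 1, 3): 10 + 14 + (-4) + 1 = 21
σ = (0, 2, 3, 1): 10 + 14 + 25 + 8 = 57
σ = (0, 3, 1, 2): 10 + 17 + (-4) + 15 = 38
σ = (0, 3, 2, 1): 10 + 17 + 20 + 8 = 55
σ = (1, 0, 2, 3): 6 + 8 + 20 + 1 = 35
σ = (1, 0, 3, 2): 6 + 8 + 25 + 15 = 54
σ = (1, 2, 0, 3): 6 + 14 + 25 + 1 = 46
σ = (1, 2, 3, 0): 6 + 14 + 25 + 28 = 73
σ = (1, 3, 0, 2): 6 + 17 + 25 + 15 = 63
σ = (1, 3, 2, 0): 6 + 17 + 20 + 28 = 71
σ = (2, 0, 1, 3): 23 + 8 + (-4) + 1 = 28
σ = (2, 0, 3, 1): 23 + 8 + 25 + 8 = 64
σ = (2, 1, 0, 3): 23 + (-8) + 25 + 1 = 41
σ = (2, 1, 3, 0): 23 + (-8) + 25 + 28 = 68
σ = (2, 3, 0, 1): 23 + 17 + 25 + 8 = 73
σ = (2, 3, 1, 0): 23 + 17 + (-4) + 28 = 64
σ = (3, 0, 1, 2): 6 + 8 + (-4) + 15 = 25
σ = (3, 0, 2, 1): 6 + 8 + 20 + 8 = 42
σ = (3, 1, 0, 2): 6 + (-8) + 25 + 15 = 38
σ = (3, 1, 2, 0): 6 + (-8) + 20 + 28 = 46
σ = (3, 2, 0, 1): 6 + 14 + 25 + 8 = 53
σ = (3, 2, 1, 0): 6 + 14 + (-4) + 28 = 44
Optimal value attained by: σ = (0, 2, 1, 3).
Answer: det⊕(T) = 21; verdict: NONSINGULAR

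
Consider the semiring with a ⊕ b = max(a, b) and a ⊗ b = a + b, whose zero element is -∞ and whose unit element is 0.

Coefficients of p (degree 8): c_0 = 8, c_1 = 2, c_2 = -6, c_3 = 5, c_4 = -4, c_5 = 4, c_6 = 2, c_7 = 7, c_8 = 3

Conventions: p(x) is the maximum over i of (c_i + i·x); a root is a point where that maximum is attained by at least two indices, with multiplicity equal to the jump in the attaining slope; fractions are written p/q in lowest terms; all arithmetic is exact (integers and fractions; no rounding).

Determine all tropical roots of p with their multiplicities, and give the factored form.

hull edge (i=0, c=8) to (i=7, c=7): slope -1/7, span 7
hull edge (i=7, c=7) to (i=8, c=3): slope -4, span 1
Factored form: p(x) = 3 ⊗ (x ⊕ 1/7) ⊗ (x ⊕ 1/7) ⊗ (x ⊕ 1/7) ⊗ (x ⊕ 1/7) ⊗ (x ⊕ 1/7) ⊗ (x ⊕ 1/7) ⊗ (x ⊕ 1/7) ⊗ (x ⊕ 4)
Answer: roots = 1/7 (mult 7), 4 (mult 1)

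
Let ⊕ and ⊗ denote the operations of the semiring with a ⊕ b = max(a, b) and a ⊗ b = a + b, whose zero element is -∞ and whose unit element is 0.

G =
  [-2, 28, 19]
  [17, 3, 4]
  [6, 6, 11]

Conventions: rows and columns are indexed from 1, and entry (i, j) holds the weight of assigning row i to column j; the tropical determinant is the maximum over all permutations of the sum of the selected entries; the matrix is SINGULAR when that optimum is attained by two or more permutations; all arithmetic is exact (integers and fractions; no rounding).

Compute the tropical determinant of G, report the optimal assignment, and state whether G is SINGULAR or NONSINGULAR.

σ = (1, 2, 3): (-2) + 3 + 11 = 12
σ = (1, 3, 2): (-2) + 4 + 6 = 8
σ = (2, 1, 3): 28 + 17 + 11 = 56
σ = (2, 3, 1): 28 + 4 + 6 = 38
σ = (3, 1, 2): 19 + 17 + 6 = 42
σ = (3, 2, 1): 19 + 3 + 6 = 28
Optimal value attained by: σ = (2, 1, 3).
Answer: det⊕(G) = 56; verdict: NONSINGULAR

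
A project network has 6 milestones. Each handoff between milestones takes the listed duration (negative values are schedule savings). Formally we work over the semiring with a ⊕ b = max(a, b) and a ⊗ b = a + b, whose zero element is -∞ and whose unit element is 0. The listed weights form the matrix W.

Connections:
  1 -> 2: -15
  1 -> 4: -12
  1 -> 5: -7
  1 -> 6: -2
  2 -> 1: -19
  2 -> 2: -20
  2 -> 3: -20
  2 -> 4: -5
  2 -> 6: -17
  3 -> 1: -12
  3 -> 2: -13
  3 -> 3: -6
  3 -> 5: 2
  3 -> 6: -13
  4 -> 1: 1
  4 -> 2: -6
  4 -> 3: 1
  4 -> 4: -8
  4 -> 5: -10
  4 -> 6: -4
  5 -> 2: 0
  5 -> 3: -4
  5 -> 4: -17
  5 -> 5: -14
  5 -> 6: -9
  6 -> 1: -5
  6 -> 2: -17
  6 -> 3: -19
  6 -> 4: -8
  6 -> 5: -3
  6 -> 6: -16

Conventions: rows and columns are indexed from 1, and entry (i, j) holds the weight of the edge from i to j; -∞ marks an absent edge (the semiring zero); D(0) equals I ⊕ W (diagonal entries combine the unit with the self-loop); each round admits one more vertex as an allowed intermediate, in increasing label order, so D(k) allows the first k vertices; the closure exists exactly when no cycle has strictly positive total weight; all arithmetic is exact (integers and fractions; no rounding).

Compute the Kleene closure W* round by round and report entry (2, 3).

D(0):
  [0, -15, -∞, -12, -7, -2]
  [-19, 0, -20, -5, -∞, -17]
  [-12, -13, 0, -∞, 2, -13]
  [1, -6, 1, 0, -10, -4]
  [-∞, 0, -4, -17, 0, -9]
  [-5, -17, -19, -8, -3, 0]
D(1):
  [0, -15, -∞, -12, -7, -2]
  [-19, 0, -20, -5, -26, -17]
  [-12, -13, 0, -24, 2, -13]
  [1, -6, 1, 0, -6, -1]
  [-∞, 0, -4, -17, 0, -9]
  [-5, -17, -19, -8, -3, 0]
D(2):
  [0, -15, -35, -12, -7, -2]
  [-19, 0, -20, -5, -26, -17]
  [-12, -13, 0, -18, 2, -13]
  [1, -6, 1, 0, -6, -1]
  [-19, 0, -4, -5, 0, -9]
  [-5, -17, -19, -8, -3, 0]
D(3):
  [0, -15, -35, -12, -7, -2]
  [-19, 0, -20, -5, -18, -17]
  [-12, -13, 0, -18, 2, -13]
  [1, -6, 1, 0, 3, -1]
  [-16, 0, -4, -5, 0, -9]
  [-5, -17, -19, -8, -3, 0]
D(4):
  [0, -15, -11, -12, -7, -2]
  [-4, 0, -4, -5, -2, -6]
  [-12, -13, 0, -18, 2, -13]
  [1, -6, 1, 0, 3, -1]
  [-4, 0, -4, -5, 0, -6]
  [-5, -14, -7, -8, -3, 0]
D(5):
  [0, -7, -11, -12, -7, -2]
  [-4, 0, -4, -5, -2, -6]
  [-2, 2, 0, -3, 2, -4]
  [1, 3, 1, 0, 3, -1]
  [-4, 0, -4, -5, 0, -6]
  [-5, -3, -7, -8, -3, 0]
D(6):
  [0, -5, -9, -10, -5, -2]
  [-4, 0, -4, -5, -2, -6]
  [-2, 2, 0, -3, 2, -4]
  [1, 3, 1, 0, 3, -1]
  [-4, 0, -4, -5, 0, -6]
  [-5, -3, -7, -8, -3, 0]
Answer: W*[2][3] = -4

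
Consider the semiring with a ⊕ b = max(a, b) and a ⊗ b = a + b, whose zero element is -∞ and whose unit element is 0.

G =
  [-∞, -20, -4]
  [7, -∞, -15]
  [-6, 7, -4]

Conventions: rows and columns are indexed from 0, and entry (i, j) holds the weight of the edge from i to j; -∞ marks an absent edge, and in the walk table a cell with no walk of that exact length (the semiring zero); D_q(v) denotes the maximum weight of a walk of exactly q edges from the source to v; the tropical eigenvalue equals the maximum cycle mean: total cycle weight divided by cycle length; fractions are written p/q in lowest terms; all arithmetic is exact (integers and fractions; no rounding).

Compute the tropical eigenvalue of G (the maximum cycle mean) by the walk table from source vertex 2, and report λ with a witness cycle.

q=0: [-∞, -∞, 0]
q=1: [-6, 7, -4]
q=2: [14, 3, -8]
q=3: [10, -1, 10]
Optimal cycle mean attained by: cycle 0->2->1->0, total (-4) + 7 + 7, length 3.
Answer: λ = 10/3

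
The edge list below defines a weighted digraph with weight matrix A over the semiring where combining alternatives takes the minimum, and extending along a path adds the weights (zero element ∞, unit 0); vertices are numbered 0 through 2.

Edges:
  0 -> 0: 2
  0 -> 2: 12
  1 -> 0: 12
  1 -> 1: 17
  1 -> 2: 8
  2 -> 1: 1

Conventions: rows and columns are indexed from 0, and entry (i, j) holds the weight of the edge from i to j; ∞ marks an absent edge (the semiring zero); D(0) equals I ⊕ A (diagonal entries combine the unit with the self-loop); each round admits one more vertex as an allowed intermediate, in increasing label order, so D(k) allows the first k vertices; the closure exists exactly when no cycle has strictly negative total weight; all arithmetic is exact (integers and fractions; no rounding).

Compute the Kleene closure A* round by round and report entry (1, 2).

D(0):
  [0, ∞, 12]
  [12, 0, 8]
  [∞, 1, 0]
D(1):
  [0, ∞, 12]
  [12, 0, 8]
  [∞, 1, 0]
D(2):
  [0, ∞, 12]
  [12, 0, 8]
  [13, 1, 0]
D(3):
  [0, 13, 12]
  [12, 0, 8]
  [13, 1, 0]
Answer: A*[1][2] = 8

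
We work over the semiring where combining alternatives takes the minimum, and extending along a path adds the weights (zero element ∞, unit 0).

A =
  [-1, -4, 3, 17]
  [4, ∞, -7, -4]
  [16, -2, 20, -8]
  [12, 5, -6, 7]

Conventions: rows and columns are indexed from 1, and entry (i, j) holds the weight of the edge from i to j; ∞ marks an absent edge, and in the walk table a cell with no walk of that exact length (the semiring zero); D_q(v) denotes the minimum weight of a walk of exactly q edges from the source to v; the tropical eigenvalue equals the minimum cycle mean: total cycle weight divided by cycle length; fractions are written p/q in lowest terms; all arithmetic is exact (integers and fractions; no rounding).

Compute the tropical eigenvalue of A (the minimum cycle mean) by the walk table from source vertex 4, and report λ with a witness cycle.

q=0: [∞, ∞, ∞, 0]
q=1: [12, 5, -6, 7]
q=2: [9, -8, -2, -14]
q=3: [-4, -9, -20, -12]
q=4: [-5, -22, -18, -28]
Optimal cycle mean attained by: cycle 3->4->3, total (-8) + (-6), length 2.
Answer: λ = -7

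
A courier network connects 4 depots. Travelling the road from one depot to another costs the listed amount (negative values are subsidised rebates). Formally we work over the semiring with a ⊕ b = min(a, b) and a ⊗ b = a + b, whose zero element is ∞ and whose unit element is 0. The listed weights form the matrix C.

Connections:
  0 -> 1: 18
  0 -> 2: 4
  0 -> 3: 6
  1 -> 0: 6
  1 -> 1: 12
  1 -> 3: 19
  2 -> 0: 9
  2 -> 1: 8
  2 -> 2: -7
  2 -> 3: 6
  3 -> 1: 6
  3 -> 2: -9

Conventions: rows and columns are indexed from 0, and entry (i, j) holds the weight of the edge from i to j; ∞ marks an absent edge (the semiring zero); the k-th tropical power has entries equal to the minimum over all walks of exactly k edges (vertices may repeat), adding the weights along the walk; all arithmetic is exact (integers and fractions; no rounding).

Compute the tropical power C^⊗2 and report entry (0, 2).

C^⊗2:
  [13, 12, -3, 10]
  [18, 24, 10, 12]
  [2, 1, -14, -1]
  [0, -1, -16, -3]
Key observation: the optimum is the walk 0->2->2, with weight 4 + (-7) = -3.
Optimal value attained by: walk 0->2->2.
Answer: (C^⊗2)[0][2] = -3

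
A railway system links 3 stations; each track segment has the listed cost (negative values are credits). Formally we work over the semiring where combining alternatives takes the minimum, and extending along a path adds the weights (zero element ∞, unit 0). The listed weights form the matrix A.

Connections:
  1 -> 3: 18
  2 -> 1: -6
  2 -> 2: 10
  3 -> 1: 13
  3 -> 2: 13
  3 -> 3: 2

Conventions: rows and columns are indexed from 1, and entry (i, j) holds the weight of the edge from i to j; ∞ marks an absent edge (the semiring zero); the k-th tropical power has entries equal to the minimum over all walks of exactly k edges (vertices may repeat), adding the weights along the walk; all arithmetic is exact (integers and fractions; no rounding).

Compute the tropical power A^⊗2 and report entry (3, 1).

A^⊗2:
  [31, 31, 20]
  [4, 20, 12]
  [7, 15, 4]
Key observation: the optimum is the walk 3->2->1, with weight 13 + (-6) = 7.
Optimal value attained by: walk 3->2->1.
Answer: (A^⊗2)[3][1] = 7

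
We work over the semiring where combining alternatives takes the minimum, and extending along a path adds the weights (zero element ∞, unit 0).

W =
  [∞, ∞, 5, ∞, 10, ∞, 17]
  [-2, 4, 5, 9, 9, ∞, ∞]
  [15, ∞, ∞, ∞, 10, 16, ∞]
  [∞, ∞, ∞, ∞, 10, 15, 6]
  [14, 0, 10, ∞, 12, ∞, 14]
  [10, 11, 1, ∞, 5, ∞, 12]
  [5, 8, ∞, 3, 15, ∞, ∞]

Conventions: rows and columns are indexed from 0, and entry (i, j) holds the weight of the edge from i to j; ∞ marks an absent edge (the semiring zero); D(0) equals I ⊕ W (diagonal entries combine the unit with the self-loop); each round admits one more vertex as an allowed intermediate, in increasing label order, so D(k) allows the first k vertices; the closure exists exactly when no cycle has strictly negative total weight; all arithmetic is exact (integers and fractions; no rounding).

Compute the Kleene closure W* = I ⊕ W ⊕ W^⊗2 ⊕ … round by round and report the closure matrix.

D(0):
  [0, ∞, 5, ∞, 10, ∞, 17]
  [-2, 0, 5, 9, 9, ∞, ∞]
  [15, ∞, 0, ∞, 10, 16, ∞]
  [∞, ∞, ∞, 0, 10, 15, 6]
  [14, 0, 10, ∞, 0, ∞, 14]
  [10, 11, 1, ∞, 5, 0, 12]
  [5, 8, ∞, 3, 15, ∞, 0]
D(1):
  [0, ∞, 5, ∞, 10, ∞, 17]
  [-2, 0, 3, 9, 8, ∞, 15]
  [15, ∞, 0, ∞, 10, 16, 32]
  [∞, ∞, ∞, 0, 10, 15, 6]
  [14, 0, 10, ∞, 0, ∞, 14]
  [10, 11, 1, ∞, 5, 0, 12]
  [5, 8, 10, 3, 15, ∞, 0]
D(2):
  [0, ∞, 5, ∞, 10, ∞, 17]
  [-2, 0, 3, 9, 8, ∞, 15]
  [15, ∞, 0, ∞, 10, 16, 32]
  [∞, ∞, ∞, 0, 10, 15, 6]
  [-2, 0, 3, 9, 0, ∞, 14]
  [9, 11, 1, 20, 5, 0, 12]
  [5, 8, 10, 3, 15, ∞, 0]
D(3):
  [0, ∞, 5, ∞, 10, 21, 17]
  [-2, 0, 3, 9, 8, 19, 15]
  [15, ∞, 0, ∞, 10, 16, 32]
  [∞, ∞, ∞, 0, 10, 15, 6]
  [-2, 0, 3, 9, 0, 19, 14]
  [9, 11, 1, 20, 5, 0, 12]
  [5, 8, 10, 3, 15, 26, 0]
D(4):
  [0, ∞, 5, ∞, 10, 21, 17]
  [-2, 0, 3, 9, 8, 19, 15]
  [15, ∞, 0, ∞, 10, 16, 32]
  [∞, ∞, ∞, 0, 10, 15, 6]
  [-2, 0, 3, 9, 0, 19, 14]
  [9, 11, 1, 20, 5, 0, 12]
  [5, 8, 10, 3, 13, 18, 0]
D(5):
  [0, 10, 5, 19, 10, 21, 17]
  [-2, 0, 3, 9, 8, 19, 15]
  [8, 10, 0, 19, 10, 16, 24]
  [8, 10, 13, 0, 10, 15, 6]
  [-2, 0, 3, 9, 0, 19, 14]
  [3, 5, 1, 14, 5, 0, 12]
  [5, 8, 10, 3, 13, 18, 0]
D(6):
  [0, 10, 5, 19, 10, 21, 17]
  [-2, 0, 3, 9, 8, 19, 15]
  [8, 10, 0, 19, 10, 16, 24]
  [8, 10, 13, 0, 10, 15, 6]
  [-2, 0, 3, 9, 0, 19, 14]
  [3, 5, 1, 14, 5, 0, 12]
  [5, 8, 10, 3, 13, 18, 0]
D(7):
  [0, 10, 5, 19, 10, 21, 17]
  [-2, 0, 3, 9, 8, 19, 15]
  [8, 10, 0, 19, 10, 16, 24]
  [8, 10, 13, 0, 10, 15, 6]
  [-2, 0, 3, 9, 0, 19, 14]
  [3, 5, 1, 14, 5, 0, 12]
  [5, 8, 10, 3, 13, 18, 0]
Answer: W* = [[0, 10, 5, 19, 10, 21, 17], [-2, 0, 3, 9, 8, 19, 15], [8, 10, 0, 19, 10, 16, 24], [8, 10, 13, 0, 10, 15, 6], [-2, 0, 3, 9, 0, 19, 14], [3, 5, 1, 14, 5, 0, 12], [5, 8, 10, 3, 13, 18, 0]]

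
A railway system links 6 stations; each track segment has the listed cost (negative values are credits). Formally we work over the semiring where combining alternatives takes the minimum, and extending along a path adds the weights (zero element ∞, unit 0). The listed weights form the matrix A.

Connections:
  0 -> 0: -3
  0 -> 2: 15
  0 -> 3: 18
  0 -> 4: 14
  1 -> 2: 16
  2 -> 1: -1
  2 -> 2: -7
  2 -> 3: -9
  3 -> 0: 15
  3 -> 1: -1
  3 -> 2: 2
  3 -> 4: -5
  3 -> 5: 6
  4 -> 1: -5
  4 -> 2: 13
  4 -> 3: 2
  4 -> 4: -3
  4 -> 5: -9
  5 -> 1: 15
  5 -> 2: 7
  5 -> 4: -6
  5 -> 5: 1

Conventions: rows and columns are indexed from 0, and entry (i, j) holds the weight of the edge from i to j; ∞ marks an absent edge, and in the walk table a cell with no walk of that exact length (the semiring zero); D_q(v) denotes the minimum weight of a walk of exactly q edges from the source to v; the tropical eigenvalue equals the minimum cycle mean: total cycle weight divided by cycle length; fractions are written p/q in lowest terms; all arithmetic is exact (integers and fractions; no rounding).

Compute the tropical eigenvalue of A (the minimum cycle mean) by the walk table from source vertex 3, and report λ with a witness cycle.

q=0: [∞, ∞, ∞, 0, ∞, ∞]
q=1: [15, -1, 2, ∞, -5, 6]
q=2: [12, -10, -5, -7, -8, -14]
q=3: [8, -13, -12, -14, -20, -17]
q=4: [1, -25, -19, -21, -23, -29]
q=5: [-6, -28, -26, -28, -35, -32]
q=6: [-13, -40, -33, -35, -38, -44]
Optimal cycle mean attained by: cycle 4->5->4, total (-9) + (-6), length 2.
Answer: λ = -15/2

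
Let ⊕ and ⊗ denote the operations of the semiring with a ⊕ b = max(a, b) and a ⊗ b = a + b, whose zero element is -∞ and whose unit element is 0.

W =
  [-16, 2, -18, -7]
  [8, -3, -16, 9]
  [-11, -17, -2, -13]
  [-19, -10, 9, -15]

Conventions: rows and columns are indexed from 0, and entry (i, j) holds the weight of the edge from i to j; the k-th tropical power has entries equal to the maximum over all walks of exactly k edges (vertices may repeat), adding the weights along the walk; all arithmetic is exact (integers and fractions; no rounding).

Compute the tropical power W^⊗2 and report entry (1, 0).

W^⊗2:
  [10, -1, 2, 11]
  [5, 10, 18, 6]
  [-9, -9, -4, -8]
  [-2, -8, 7, -1]
Key observation: the optimum is the walk 1->1->0, with weight (-3) + 8 = 5.
Optimal value attained by: walk 1->1->0.
Answer: (W^⊗2)[1][0] = 5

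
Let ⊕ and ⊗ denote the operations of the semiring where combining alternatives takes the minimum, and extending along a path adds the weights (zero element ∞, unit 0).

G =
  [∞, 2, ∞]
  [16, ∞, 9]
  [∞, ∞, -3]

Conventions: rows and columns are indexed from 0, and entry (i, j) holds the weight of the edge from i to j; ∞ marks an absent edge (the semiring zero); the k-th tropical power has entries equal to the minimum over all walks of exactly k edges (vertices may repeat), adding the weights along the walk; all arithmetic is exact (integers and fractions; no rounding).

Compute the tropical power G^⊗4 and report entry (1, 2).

G^⊗2:
  [18, ∞, 11]
  [∞, 18, 6]
  [∞, ∞, -6]
G^⊗3:
  [∞, 20, 8]
  [34, ∞, 3]
  [∞, ∞, -9]
G^⊗4:
  [36, ∞, 5]
  [∞, 36, 0]
  [∞, ∞, -12]
Key observation: the optimum is the walk 1->2->2->2->2, with weight 9 + (-3) + (-3) + (-3) = 0.
Optimal value attained by: walk 1->2->2->2->2.
Answer: (G^⊗4)[1][2] = 0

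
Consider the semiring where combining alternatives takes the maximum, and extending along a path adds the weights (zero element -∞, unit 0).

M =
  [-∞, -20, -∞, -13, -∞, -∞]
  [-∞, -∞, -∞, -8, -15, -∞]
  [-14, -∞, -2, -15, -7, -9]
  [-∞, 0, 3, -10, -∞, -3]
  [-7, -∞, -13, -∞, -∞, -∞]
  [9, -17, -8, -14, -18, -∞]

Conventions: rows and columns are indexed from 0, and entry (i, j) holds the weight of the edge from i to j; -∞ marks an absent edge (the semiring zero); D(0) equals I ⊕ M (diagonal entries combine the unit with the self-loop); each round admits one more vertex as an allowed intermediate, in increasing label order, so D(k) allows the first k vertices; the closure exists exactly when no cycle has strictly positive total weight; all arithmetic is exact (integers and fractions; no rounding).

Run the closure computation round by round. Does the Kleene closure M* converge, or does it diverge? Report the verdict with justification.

D(0):
  [0, -20, -∞, -13, -∞, -∞]
  [-∞, 0, -∞, -8, -15, -∞]
  [-14, -∞, 0, -15, -7, -9]
  [-∞, 0, 3, 0, -∞, -3]
  [-7, -∞, -13, -∞, 0, -∞]
  [9, -17, -8, -14, -18, 0]
D(1):
  [0, -20, -∞, -13, -∞, -∞]
  [-∞, 0, -∞, -8, -15, -∞]
  [-14, -34, 0, -15, -7, -9]
  [-∞, 0, 3, 0, -∞, -3]
  [-7, -27, -13, -20, 0, -∞]
  [9, -11, -8, -4, -18, 0]
D(2):
  [0, -20, -∞, -13, -35, -∞]
  [-∞, 0, -∞, -8, -15, -∞]
  [-14, -34, 0, -15, -7, -9]
  [-∞, 0, 3, 0, -15, -3]
  [-7, -27, -13, -20, 0, -∞]
  [9, -11, -8, -4, -18, 0]
D(3):
  [0, -20, -∞, -13, -35, -∞]
  [-∞, 0, -∞, -8, -15, -∞]
  [-14, -34, 0, -15, -7, -9]
  [-11, 0, 3, 0, -4, -3]
  [-7, -27, -13, -20, 0, -22]
  [9, -11, -8, -4, -15, 0]
D(4):
  [0, -13, -10, -13, -17, -16]
  [-19, 0, -5, -8, -12, -11]
  [-14, -15, 0, -15, -7, -9]
  [-11, 0, 3, 0, -4, -3]
  [-7, -20, -13, -20, 0, -22]
  [9, -4, -1, -4, -8, 0]
D(5):
  [0, -13, -10, -13, -17, -16]
  [-19, 0, -5, -8, -12, -11]
  [-14, -15, 0, -15, -7, -9]
  [-11, 0, 3, 0, -4, -3]
  [-7, -20, -13, -20, 0, -22]
  [9, -4, -1, -4, -8, 0]
D(6):
  [0, -13, -10, -13, -17, -16]
  [-2, 0, -5, -8, -12, -11]
  [0, -13, 0, -13, -7, -9]
  [6, 0, 3, 0, -4, -3]
  [-7, -20, -13, -20, 0, -22]
  [9, -4, -1, -4, -8, 0]
Key observation: every diagonal entry stays at the unit through all rounds, so no improving cycle exists.
Answer: CONVERGES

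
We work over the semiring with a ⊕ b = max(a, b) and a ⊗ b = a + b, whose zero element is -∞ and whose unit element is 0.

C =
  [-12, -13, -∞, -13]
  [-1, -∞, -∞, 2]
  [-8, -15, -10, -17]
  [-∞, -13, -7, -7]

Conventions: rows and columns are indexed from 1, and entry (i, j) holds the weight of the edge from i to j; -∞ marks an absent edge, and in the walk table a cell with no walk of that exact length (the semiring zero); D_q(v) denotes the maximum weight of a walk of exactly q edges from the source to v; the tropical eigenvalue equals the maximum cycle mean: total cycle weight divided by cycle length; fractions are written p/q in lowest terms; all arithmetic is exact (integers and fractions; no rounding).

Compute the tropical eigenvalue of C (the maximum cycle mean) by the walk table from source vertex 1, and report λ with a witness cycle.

q=0: [0, -∞, -∞, -∞]
q=1: [-12, -13, -∞, -13]
q=2: [-14, -25, -20, -11]
q=3: [-26, -24, -18, -18]
q=4: [-25, -31, -25, -22]
Optimal cycle mean attained by: cycle 2->4->2, total 2 + (-13), length 2.
Answer: λ = -11/2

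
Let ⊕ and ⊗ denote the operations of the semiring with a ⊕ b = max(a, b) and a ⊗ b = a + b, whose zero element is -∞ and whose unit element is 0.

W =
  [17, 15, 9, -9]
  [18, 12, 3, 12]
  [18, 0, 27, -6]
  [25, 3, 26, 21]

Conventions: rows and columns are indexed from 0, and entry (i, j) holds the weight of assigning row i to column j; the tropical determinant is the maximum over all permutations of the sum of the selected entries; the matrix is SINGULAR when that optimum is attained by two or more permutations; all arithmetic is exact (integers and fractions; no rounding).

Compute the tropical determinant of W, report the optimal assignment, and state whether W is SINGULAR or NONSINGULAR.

σ = (0, 1, 2, 3): 17 + 12 + 27 + 21 = 77
σ = (0, 1, 3, 2): 17 + 12 + (-6) + 26 = 49
σ = (0, 2, 1, 3): 17 + 3 + 0 + 21 = 41
σ = (0, 2, 3, 1): 17 + 3 + (-6) + 3 = 17
σ = (0, 3, 1, 2): 17 + 12 + 0 + 26 = 55
σ = (0, 3, 2, 1): 17 + 12 + 27 + 3 = 59
σ = (1, 0, 2, 3): 15 + 18 + 27 + 21 = 81
σ = (1, 0, 3, 2): 15 + 18 + (-6) + 26 = 53
σ = (1, 2, 0, 3): 15 + 3 + 18 + 21 = 57
σ = (1, 2, 3, 0): 15 + 3 + (-6) + 25 = 37
σ = (1, 3, 0, 2): 15 + 12 + 18 + 26 = 71
σ = (1, 3, 2, 0): 15 + 12 + 27 + 25 = 79
σ = (2, 0, 1, 3): 9 + 18 + 0 + 21 = 48
σ = (2, 0, 3, 1): 9 + 18 + (-6) + 3 = 24
σ = (2, 1, 0, 3): 9 + 12 + 18 + 21 = 60
σ = (2, 1, 3, 0): 9 + 12 + (-6) + 25 = 40
σ = (2, 3, 0, 1): 9 + 12 + 18 + 3 = 42
σ = (2, 3, 1, 0): 9 + 12 + 0 + 25 = 46
σ = (3, 0, 1, 2): (-9) + 18 + 0 + 26 = 35
σ = (3, 0, 2, 1): (-9) + 18 + 27 + 3 = 39
σ = (3, 1, 0, 2): (-9) + 12 + 18 + 26 = 47
σ = (3, 1, 2, 0): (-9) + 12 + 27 + 25 = 55
σ = (3, 2, 0, 1): (-9) + 3 + 18 + 3 = 15
σ = (3, 2, 1, 0): (-9) + 3 + 0 + 25 = 19
Optimal value attained by: σ = (1, 0, 2, 3).
Answer: det⊕(W) = 81; verdict: NONSINGULAR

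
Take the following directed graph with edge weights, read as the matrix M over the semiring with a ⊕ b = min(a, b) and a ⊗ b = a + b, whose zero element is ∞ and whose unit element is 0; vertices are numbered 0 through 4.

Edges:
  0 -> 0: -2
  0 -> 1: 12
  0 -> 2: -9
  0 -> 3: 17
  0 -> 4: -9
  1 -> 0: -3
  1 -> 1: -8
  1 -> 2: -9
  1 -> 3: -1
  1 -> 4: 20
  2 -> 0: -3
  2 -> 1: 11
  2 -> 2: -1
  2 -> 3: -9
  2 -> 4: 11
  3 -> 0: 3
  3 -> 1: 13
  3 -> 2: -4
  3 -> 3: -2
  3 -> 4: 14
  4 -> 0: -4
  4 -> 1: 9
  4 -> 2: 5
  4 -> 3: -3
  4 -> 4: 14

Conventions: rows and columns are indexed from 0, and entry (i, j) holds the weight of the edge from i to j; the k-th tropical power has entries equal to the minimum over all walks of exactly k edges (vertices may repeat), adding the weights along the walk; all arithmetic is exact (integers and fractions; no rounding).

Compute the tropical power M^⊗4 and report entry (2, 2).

M^⊗2:
  [-13, 0, -11, -18, -11]
  [-12, -16, -17, -18, -12]
  [-6, 3, -13, -11, -12]
  [-7, 5, -6, -13, -6]
  [-6, 1, -13, -5, -13]
M^⊗3:
  [-15, -8, -22, -20, -22]
  [-20, -24, -25, -26, -21]
  [-16, -5, -15, -22, -15]
  [-10, -3, -17, -15, -16]
  [-17, -7, -15, -22, -15]
M^⊗4:
  [-26, -16, -24, -31, -24]
  [-28, -32, -33, -34, -29]
  [-19, -13, -26, -24, -25]
  [-20, -11, -19, -26, -19]
  [-19, -15, -26, -24, -26]
Key observation: the optimum is the walk 2->3->2->3->2, with weight (-9) + (-4) + (-9) + (-4) = -26.
Optimal value attained by: walk 2->3->2->3->2.
Answer: (M^⊗4)[2][2] = -26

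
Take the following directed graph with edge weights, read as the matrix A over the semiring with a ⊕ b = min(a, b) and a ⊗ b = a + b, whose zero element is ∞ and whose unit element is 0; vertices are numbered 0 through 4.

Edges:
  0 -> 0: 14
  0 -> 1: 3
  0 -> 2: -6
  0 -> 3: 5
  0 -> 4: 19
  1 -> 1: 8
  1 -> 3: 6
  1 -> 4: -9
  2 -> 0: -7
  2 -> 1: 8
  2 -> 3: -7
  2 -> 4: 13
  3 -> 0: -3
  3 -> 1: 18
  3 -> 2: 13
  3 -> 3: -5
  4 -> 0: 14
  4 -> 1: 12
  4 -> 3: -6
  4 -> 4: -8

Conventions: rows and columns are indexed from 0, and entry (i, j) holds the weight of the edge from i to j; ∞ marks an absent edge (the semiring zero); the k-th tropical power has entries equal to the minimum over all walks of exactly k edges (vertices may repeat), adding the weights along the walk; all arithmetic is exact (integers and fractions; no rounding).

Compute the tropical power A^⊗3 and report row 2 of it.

A^⊗2:
  [-13, 2, 8, -13, -6]
  [3, 3, 19, -15, -17]
  [-10, -4, -13, -12, -1]
  [-8, 0, -9, -10, 9]
  [-9, 4, 7, -14, -16]
A^⊗3:
  [-16, -10, -19, -18, -14]
  [-18, -5, -3, -23, -25]
  [-20, -7, -16, -20, -13]
  [-16, -5, -14, -16, -9]
  [-17, -6, -15, -22, -24]
Answer: row 2 of A^⊗3 = [-20, -7, -16, -20, -13]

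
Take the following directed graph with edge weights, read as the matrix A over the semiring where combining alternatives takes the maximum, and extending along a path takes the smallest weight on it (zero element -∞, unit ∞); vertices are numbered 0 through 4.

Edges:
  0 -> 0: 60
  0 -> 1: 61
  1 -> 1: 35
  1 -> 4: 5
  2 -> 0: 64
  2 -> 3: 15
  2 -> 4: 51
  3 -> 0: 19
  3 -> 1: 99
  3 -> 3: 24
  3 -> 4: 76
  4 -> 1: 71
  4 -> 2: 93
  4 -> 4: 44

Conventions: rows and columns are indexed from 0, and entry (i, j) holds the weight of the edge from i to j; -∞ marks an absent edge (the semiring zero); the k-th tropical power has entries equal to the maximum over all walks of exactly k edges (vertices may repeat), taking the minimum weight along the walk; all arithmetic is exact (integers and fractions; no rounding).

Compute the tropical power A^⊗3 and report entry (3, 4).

A^⊗2:
  [60, 60, -∞, -∞, 5]
  [-∞, 35, 5, -∞, 5]
  [60, 61, 51, 15, 44]
  [19, 71, 76, 24, 44]
  [64, 44, 44, 15, 51]
A^⊗3:
  [60, 60, 5, -∞, 5]
  [5, 35, 5, 5, 5]
  [60, 60, 44, 15, 51]
  [64, 44, 44, 24, 51]
  [60, 61, 51, 15, 44]
Key observation: the optimum is the walk 3->4->2->4, with weight 76 min 93 min 51 = 51.
Optimal value attained by: walk 3->4->2->4.
Answer: (A^⊗3)[3][4] = 51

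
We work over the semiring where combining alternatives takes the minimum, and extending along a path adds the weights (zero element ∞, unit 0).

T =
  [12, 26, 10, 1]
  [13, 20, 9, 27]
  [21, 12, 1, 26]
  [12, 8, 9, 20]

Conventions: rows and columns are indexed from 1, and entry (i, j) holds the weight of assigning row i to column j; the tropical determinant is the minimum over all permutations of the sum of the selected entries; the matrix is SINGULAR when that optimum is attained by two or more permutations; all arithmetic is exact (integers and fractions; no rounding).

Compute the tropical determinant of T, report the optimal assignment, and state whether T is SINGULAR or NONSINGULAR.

σ = (1, 2, 3, 4): 12 + 20 + 1 + 20 = 53
σ = (1, 2, 4, 3): 12 + 20 + 26 + 9 = 67
σ = (1, 3, 2, 4): 12 + 9 + 12 + 20 = 53
σ = (1, 3, 4, 2): 12 + 9 + 26 + 8 = 55
σ = (1, 4, 2, 3): 12 + 27 + 12 + 9 = 60
σ = (1, 4, 3, 2): 12 + 27 + 1 + 8 = 48
σ = (2, 1, 3, 4): 26 + 13 + 1 + 20 = 60
σ = (2, 1, 4, 3): 26 + 13 + 26 + 9 = 74
σ = (2, 3, 1, 4): 26 + 9 + 21 + 20 = 76
σ = (2, 3, 4, 1): 26 + 9 + 26 + 12 = 73
σ = (2, 4, 1, 3): 26 + 27 + 21 + 9 = 83
σ = (2, 4, 3, 1): 26 + 27 + 1 + 12 = 66
σ = (3, 1, 2, 4): 10 + 13 + 12 + 20 = 55
σ = (3, 1, 4, 2): 10 + 13 + 26 + 8 = 57
σ = (3, 2, 1, 4): 10 + 20 + 21 + 20 = 71
σ = (3, 2, 4, 1): 10 + 20 + 26 + 12 = 68
σ = (3, 4, 1, 2): 10 + 27 + 21 + 8 = 66
σ = (3, 4, 2, 1): 10 + 27 + 12 + 12 = 61
σ = (4, 1, 2, 3): 1 + 13 + 12 + 9 = 35
σ = (4, 1, 3, 2): 1 + 13 + 1 + 8 = 23
σ = (4, 2, 1, 3): 1 + 20 + 21 + 9 = 51
σ = (4, 2, 3, 1): 1 + 20 + 1 + 12 = 34
σ = (4, 3, 1, 2): 1 + 9 + 21 + 8 = 39
σ = (4, 3, 2, 1): 1 + 9 + 12 + 12 = 34
Optimal value attained by: σ = (4, 1, 3, 2).
Answer: det⊕(T) = 23; verdict: NONSINGULAR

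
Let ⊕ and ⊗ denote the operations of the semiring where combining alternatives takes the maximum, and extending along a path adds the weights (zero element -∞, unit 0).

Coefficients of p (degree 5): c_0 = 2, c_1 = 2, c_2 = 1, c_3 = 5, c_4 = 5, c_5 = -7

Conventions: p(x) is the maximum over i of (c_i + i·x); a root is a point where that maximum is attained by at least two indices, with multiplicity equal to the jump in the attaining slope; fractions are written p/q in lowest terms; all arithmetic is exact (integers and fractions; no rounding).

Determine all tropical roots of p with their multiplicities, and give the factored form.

hull edge (i=0, c=2) to (i=3, c=5): slope 1, span 3
hull edge (i=3, c=5) to (i=4, c=5): slope 0, span 1
hull edge (i=4, c=5) to (i=5, c=-7): slope -12, span 1
Factored form: p(x) = -7 ⊗ (x ⊕ (-1)) ⊗ (x ⊕ (-1)) ⊗ (x ⊕ (-1)) ⊗ (x ⊕ 0) ⊗ (x ⊕ 12)
Answer: roots = -1 (mult 3), 0 (mult 1), 12 (mult 1)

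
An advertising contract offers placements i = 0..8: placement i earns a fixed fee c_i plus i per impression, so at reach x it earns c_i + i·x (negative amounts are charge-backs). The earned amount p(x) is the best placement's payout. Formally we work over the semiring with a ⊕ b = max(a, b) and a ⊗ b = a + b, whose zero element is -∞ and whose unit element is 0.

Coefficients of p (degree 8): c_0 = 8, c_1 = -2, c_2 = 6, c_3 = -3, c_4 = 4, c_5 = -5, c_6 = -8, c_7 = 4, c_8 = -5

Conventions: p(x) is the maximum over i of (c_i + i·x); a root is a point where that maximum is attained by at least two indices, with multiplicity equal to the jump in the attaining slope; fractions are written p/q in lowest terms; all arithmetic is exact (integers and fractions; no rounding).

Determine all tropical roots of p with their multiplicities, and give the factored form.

hull edge (i=0, c=8) to (i=7, c=4): slope -4/7, span 7
hull edge (i=7, c=4) to (i=8, c=-5): slope -9, span 1
Factored form: p(x) = -5 ⊗ (x ⊕ 4/7) ⊗ (x ⊕ 4/7) ⊗ (x ⊕ 4/7) ⊗ (x ⊕ 4/7) ⊗ (x ⊕ 4/7) ⊗ (x ⊕ 4/7) ⊗ (x ⊕ 4/7) ⊗ (x ⊕ 9)
Answer: roots = 4/7 (mult 7), 9 (mult 1)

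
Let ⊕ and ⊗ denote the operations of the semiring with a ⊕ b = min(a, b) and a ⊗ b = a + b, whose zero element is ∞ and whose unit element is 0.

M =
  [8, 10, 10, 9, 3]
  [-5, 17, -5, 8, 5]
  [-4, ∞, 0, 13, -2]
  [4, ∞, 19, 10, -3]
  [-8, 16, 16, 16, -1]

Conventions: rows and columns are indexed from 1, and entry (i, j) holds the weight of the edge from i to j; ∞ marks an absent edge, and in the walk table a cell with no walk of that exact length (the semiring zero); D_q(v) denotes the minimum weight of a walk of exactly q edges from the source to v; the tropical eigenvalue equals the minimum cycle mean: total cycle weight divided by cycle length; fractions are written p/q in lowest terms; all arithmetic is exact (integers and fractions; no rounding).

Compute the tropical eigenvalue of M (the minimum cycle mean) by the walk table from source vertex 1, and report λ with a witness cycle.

q=0: [0, ∞, ∞, ∞, ∞]
q=1: [8, 10, 10, 9, 3]
q=2: [-5, 18, 5, 17, 2]
q=3: [-6, 5, 5, 4, -2]
q=4: [-10, 4, 0, 3, -3]
q=5: [-11, 0, -1, -1, -7]
Optimal cycle mean attained by: cycle 1->5->1, total 3 + (-8), length 2.
Answer: λ = -5/2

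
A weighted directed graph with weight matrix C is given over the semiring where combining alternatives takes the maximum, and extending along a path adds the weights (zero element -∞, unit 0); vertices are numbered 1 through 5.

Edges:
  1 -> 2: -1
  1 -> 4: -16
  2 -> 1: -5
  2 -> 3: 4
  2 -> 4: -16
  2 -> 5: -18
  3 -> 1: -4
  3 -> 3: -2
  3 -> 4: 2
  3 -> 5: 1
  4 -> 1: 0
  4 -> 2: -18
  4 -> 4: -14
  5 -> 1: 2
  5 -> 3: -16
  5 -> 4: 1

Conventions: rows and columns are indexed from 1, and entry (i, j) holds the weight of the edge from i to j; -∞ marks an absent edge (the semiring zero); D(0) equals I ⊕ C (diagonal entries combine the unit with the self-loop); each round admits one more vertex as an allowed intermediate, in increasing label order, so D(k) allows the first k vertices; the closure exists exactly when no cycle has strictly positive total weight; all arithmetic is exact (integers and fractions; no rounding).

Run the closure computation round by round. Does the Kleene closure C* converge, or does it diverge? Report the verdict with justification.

D(0):
  [0, -1, -∞, -16, -∞]
  [-5, 0, 4, -16, -18]
  [-4, -∞, 0, 2, 1]
  [0, -18, -∞, 0, -∞]
  [2, -∞, -16, 1, 0]
D(1):
  [0, -1, -∞, -16, -∞]
  [-5, 0, 4, -16, -18]
  [-4, -5, 0, 2, 1]
  [0, -1, -∞, 0, -∞]
  [2, 1, -16, 1, 0]
D(2):
  [0, -1, 3, -16, -19]
  [-5, 0, 4, -16, -18]
  [-4, -5, 0, 2, 1]
  [0, -1, 3, 0, -19]
  [2, 1, 5, 1, 0]
Detection: at round 3, diagonal entry (4, 4) turns strictly positive.
Key observation: the cycle 4->1->2->3->4 has total weight 0 + (-1) + 4 + 2, which is strictly positive.
Answer: DIVERGES — positive cycle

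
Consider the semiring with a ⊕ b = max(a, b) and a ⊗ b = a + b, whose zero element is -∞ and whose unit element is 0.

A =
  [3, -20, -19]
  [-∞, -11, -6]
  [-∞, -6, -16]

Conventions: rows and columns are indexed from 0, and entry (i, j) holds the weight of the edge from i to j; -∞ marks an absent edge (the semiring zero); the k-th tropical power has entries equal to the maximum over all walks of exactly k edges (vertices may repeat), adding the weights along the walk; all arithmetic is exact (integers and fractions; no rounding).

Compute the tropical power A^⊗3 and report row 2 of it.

A^⊗2:
  [6, -17, -16]
  [-∞, -12, -17]
  [-∞, -17, -12]
A^⊗3:
  [9, -14, -13]
  [-∞, -23, -18]
  [-∞, -18, -23]
Answer: row 2 of A^⊗3 = [-∞, -18, -23]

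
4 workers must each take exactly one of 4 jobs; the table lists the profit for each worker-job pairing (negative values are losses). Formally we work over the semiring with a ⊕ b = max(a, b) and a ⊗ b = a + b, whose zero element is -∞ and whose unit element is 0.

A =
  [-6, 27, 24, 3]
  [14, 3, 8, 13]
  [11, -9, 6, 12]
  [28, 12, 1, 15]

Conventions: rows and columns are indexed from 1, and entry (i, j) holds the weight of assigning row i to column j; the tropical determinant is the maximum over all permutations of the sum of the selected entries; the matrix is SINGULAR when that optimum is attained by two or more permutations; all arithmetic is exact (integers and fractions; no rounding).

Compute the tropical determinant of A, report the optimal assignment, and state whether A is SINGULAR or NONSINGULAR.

σ = (1, 2, 3, 4): (-6) + 3 + 6 + 15 = 18
σ = (1, 2, 4, 3): (-6) + 3 + 12 + 1 = 10
σ = (1, 3, 2, 4): (-6) + 8 + (-9) + 15 = 8
σ = (1, 3, 4, 2): (-6) + 8 + 12 + 12 = 26
σ = (1, 4, 2, 3): (-6) + 13 + (-9) + 1 = -1
σ = (1, 4, 3, 2): (-6) + 13 + 6 + 12 = 25
σ = (2, 1, 3, 4): 27 + 14 + 6 + 15 = 62
σ = (2, 1, 4, 3): 27 + 14 + 12 + 1 = 54
σ = (2, 3, 1, 4): 27 + 8 + 11 + 15 = 61
σ = (2, 3, 4, 1): 27 + 8 + 12 + 28 = 75
σ = (2, 4, 1, 3): 27 + 13 + 11 + 1 = 52
σ = (2, 4, 3, 1): 27 + 13 + 6 + 28 = 74
σ = (3, 1, 2, 4): 24 + 14 + (-9) + 15 = 44
σ = (3, 1, 4, 2): 24 + 14 + 12 + 12 = 62
σ = (3, 2, 1, 4): 24 + 3 + 11 + 15 = 53
σ = (3, 2, 4, 1): 24 + 3 + 12 + 28 = 67
σ = (3, 4, 1, 2): 24 + 13 + 11 + 12 = 60
σ = (3, 4, 2, 1): 24 + 13 + (-9) + 28 = 56
σ = (4, 1, 2, 3): 3 + 14 + (-9) + 1 = 9
σ = (4, 1, 3, 2): 3 + 14 + 6 + 12 = 35
σ = (4, 2, 1, 3): 3 + 3 + 11 + 1 = 18
σ = (4, 2, 3, 1): 3 + 3 + 6 + 28 = 40
σ = (4, 3, 1, 2): 3 + 8 + 11 + 12 = 34
σ = (4, 3, 2, 1): 3 + 8 + (-9) + 28 = 30
Optimal value attained by: σ = (2, 3, 4, 1).
Answer: det⊕(A) = 75; verdict: NONSINGULAR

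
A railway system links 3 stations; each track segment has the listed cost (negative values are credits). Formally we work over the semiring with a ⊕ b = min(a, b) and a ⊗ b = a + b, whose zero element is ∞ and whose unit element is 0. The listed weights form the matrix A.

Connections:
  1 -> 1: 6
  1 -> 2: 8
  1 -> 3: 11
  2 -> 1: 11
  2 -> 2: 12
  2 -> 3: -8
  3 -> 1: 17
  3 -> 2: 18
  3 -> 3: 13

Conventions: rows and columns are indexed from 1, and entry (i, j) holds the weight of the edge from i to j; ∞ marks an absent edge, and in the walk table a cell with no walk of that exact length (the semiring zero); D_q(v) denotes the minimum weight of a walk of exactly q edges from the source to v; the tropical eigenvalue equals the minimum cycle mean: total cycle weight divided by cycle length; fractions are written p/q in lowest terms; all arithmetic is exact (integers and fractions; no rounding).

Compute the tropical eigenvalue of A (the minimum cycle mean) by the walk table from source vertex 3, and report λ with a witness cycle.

q=0: [∞, ∞, 0]
q=1: [17, 18, 13]
q=2: [23, 25, 10]
q=3: [27, 28, 17]
Optimal cycle mean attained by: cycle 2->3->2, total (-8) + 18, length 2.
Answer: λ = 5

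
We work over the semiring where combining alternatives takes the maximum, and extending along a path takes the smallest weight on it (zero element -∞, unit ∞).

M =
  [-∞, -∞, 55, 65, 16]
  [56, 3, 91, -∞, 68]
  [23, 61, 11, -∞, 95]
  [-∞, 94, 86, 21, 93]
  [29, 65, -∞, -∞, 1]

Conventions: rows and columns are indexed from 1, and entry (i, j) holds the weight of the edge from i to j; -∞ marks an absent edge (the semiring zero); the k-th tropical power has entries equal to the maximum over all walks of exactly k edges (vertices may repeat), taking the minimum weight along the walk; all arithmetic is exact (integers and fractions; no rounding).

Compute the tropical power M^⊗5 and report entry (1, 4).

M^⊗2:
  [23, 65, 65, 21, 65]
  [29, 65, 55, 56, 91]
  [56, 65, 61, 23, 61]
  [56, 65, 91, 21, 86]
  [56, 3, 65, 29, 65]
M^⊗3:
  [56, 65, 65, 23, 65]
  [56, 65, 65, 29, 65]
  [56, 61, 65, 56, 65]
  [56, 65, 65, 56, 91]
  [29, 65, 55, 56, 65]
M^⊗4:
  [56, 65, 65, 56, 65]
  [56, 65, 65, 56, 65]
  [56, 65, 61, 56, 65]
  [56, 65, 65, 56, 65]
  [56, 65, 65, 29, 65]
M^⊗5:
  [56, 65, 65, 56, 65]
  [56, 65, 65, 56, 65]
  [56, 65, 65, 56, 65]
  [56, 65, 65, 56, 65]
  [56, 65, 65, 56, 65]
Key observation: the optimum is the walk 1->4->3->2->1->4, with weight 65 min 86 min 61 min 56 min 65 = 56.
Optimal value attained by: walk 1->4->3->2->1->4.
Answer: (M^⊗5)[1][4] = 56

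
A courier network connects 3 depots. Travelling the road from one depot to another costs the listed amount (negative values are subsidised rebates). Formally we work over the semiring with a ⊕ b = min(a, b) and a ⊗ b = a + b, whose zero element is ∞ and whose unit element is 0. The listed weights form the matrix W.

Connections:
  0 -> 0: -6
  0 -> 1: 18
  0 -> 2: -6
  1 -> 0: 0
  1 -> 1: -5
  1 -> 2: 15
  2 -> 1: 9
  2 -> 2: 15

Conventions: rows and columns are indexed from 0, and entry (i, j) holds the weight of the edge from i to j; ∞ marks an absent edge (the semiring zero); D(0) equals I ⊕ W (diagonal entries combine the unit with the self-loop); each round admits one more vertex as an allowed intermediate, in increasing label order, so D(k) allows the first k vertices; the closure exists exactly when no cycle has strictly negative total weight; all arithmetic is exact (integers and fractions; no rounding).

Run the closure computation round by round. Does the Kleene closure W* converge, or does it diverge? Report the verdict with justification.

Detection: at round 0, diagonal entry (0, 0) turns strictly negative.
Key observation: the cycle 0->0 has total weight (-6), which is strictly negative.
Answer: DIVERGES — negative cycle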